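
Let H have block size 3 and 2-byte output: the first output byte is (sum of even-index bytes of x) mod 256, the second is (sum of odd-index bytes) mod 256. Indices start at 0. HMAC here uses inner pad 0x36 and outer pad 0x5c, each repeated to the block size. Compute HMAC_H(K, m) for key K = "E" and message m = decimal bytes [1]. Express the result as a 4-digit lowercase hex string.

Key "E" = 45 is 1 byte ≤ B = 3; zero-pad to 3 bytes: K' = 45 00 00.
K' ⊕ ipad = 73 36 36.  K' ⊕ opad = 19 5c 5c.
Inner input = (K'⊕ipad) ∥ m = 73 36 36 ∥ 01.
Inner hash: even-index sum = 169 mod 256 = 169; odd-index sum = 55 mod 256 = 55 → a9 37.
Outer input = (K'⊕opad) ∥ inner = 19 5c 5c ∥ a9 37.
Outer hash (tag): even-index sum = 172 mod 256 = 172; odd-index sum = 261 mod 256 = 5 → ac 05.

ac05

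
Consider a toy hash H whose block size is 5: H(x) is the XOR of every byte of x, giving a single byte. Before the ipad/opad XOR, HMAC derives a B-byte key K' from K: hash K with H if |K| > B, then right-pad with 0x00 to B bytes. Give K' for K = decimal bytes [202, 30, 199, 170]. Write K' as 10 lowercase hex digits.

Key decimal bytes [202, 30, 199, 170] = ca 1e c7 aa is 4 bytes ≤ B = 5; zero-pad to 5 bytes: K' = ca 1e c7 aa 00.

ca1ec7aa00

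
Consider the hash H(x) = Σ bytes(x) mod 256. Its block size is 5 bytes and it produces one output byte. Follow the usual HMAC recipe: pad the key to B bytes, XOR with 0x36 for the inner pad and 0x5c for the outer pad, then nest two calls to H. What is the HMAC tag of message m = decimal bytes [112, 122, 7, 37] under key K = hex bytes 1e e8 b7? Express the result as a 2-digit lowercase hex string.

a2

Key hex bytes 1e e8 b7 is 3 bytes ≤ B = 5; zero-pad to 5 bytes: K' = 1e e8 b7 00 00.
K' ⊕ ipad = 28 de 81 36 36.  K' ⊕ opad = 42 b4 eb 5c 5c.
Inner input = (K'⊕ipad) ∥ m = 28 de 81 36 36 ∥ 70 7a 07 25.
Inner hash: sum = 40+222+129+54+54+112+122+7+37 = 777; mod 256 = 9 → 09.
Outer input = (K'⊕opad) ∥ inner = 42 b4 eb 5c 5c ∥ 09.
Outer hash (tag): sum = 66+180+235+92+92+9 = 674; mod 256 = 162 → a2.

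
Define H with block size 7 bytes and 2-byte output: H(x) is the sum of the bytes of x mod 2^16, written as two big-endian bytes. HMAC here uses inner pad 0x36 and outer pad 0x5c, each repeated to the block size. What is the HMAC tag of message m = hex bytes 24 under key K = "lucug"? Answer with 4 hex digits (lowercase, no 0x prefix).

Key "lucug" = 6c 75 63 75 67 is 5 bytes ≤ B = 7; zero-pad to 7 bytes: K' = 6c 75 63 75 67 00 00.
K' ⊕ ipad = 5a 43 55 43 51 36 36.  K' ⊕ opad = 30 29 3f 29 3b 5c 5c.
Inner input = (K'⊕ipad) ∥ m = 5a 43 55 43 51 36 36 ∥ 24.
Inner hash: sum = 90+67+85+67+81+54+54+36 = 534 → 02 16.
Outer input = (K'⊕opad) ∥ inner = 30 29 3f 29 3b 5c 5c ∥ 02 16.
Outer hash (tag): sum = 48+41+63+41+59+92+92+2+22 = 460 → 01 cc.

01cc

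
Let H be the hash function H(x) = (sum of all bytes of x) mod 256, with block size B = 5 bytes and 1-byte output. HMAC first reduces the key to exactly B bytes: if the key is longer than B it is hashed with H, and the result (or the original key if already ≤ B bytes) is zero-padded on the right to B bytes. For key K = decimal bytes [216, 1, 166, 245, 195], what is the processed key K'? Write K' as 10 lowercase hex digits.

d801a6f5c3

Key decimal bytes [216, 1, 166, 245, 195] = d8 01 a6 f5 c3 is exactly B = 5 bytes: K' = d8 01 a6 f5 c3.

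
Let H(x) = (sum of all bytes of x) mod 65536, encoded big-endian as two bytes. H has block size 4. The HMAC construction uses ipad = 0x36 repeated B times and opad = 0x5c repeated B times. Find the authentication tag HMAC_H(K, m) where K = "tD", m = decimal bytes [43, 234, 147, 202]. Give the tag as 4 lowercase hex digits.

Key "tD" = 74 44 is 2 bytes ≤ B = 4; zero-pad to 4 bytes: K' = 74 44 00 00.
K' ⊕ ipad = 42 72 36 36.  K' ⊕ opad = 28 18 5c 5c.
Inner input = (K'⊕ipad) ∥ m = 42 72 36 36 ∥ 2b ea 93 ca.
Inner hash: sum = 66+114+54+54+43+234+147+202 = 914 → 03 92.
Outer input = (K'⊕opad) ∥ inner = 28 18 5c 5c ∥ 03 92.
Outer hash (tag): sum = 40+24+92+92+3+146 = 397 → 01 8d.

018d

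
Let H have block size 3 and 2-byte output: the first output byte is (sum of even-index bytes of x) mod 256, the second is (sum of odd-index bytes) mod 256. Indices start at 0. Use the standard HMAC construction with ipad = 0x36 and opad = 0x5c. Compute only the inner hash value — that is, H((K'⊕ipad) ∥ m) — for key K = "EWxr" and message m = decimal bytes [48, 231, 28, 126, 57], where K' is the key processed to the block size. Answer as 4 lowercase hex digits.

2684

Key "EWxr" = 45 57 78 72 is 4 bytes > B = 3, so hash it first: H(key) = bd c9, then zero-pad to 3 bytes: K' = bd c9 00.
K' ⊕ ipad = 8b ff 36.
Inner input = 8b ff 36 ∥ 30 e7 1c 7e 39.
Inner hash: even-index sum = 550 mod 256 = 38; odd-index sum = 388 mod 256 = 132 → 26 84.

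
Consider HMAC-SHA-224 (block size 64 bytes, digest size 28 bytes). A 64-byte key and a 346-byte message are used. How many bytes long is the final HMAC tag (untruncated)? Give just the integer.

28

The tag is one SHA-224 digest: 28 bytes.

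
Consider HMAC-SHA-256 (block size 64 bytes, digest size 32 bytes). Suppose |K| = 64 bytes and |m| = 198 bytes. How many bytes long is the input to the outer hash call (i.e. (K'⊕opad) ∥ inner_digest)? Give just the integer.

96

Key is 64 ≤ 64 bytes, zero-padded: |K'| = 64.
Outer input = (K'⊕opad) ∥ H(inner) → 64 + 32 = 96 bytes.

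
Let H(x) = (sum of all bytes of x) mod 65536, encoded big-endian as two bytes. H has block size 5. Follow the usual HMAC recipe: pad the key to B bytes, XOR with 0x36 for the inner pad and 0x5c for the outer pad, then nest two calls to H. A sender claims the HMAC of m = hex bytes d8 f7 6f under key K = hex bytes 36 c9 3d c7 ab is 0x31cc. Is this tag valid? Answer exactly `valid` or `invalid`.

Key hex bytes 36 c9 3d c7 ab is exactly B = 5 bytes: K' = 36 c9 3d c7 ab.
K' ⊕ ipad = 00 ff 0b f1 9d; K' ⊕ opad = 6a 95 61 9b f7.
Inner hash: sum = 0+255+11+241+157+216+247+111 = 1238 → 04 d6.
Outer hash (recomputed tag): sum = 106+149+97+155+247+4+214 = 972 → 03 cc.
Recomputed tag = 03cc; claimed = 31cc → mismatch.

invalid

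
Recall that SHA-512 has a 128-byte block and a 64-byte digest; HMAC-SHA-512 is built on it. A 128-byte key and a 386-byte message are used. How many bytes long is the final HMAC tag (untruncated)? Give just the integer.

The tag is one SHA-512 digest: 64 bytes.

64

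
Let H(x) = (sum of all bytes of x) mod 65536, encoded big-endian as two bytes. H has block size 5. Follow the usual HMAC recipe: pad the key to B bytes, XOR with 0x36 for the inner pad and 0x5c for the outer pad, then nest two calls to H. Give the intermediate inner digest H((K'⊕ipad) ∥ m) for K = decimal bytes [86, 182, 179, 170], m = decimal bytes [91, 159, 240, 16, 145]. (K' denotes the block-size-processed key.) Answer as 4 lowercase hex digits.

Key decimal bytes [86, 182, 179, 170] = 56 b6 b3 aa is 4 bytes ≤ B = 5; zero-pad to 5 bytes: K' = 56 b6 b3 aa 00.
K' ⊕ ipad = 60 80 85 9c 36.
Inner input = 60 80 85 9c 36 ∥ 5b 9f f0 10 91.
Inner hash: sum = 96+128+133+156+54+91+159+240+16+145 = 1218 → 04 c2.

04c2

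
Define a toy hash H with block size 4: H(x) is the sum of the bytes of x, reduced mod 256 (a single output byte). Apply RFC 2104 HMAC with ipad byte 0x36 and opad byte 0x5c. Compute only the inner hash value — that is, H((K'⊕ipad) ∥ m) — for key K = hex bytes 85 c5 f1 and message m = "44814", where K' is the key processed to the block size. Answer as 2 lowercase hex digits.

Key hex bytes 85 c5 f1 is 3 bytes ≤ B = 4; zero-pad to 4 bytes: K' = 85 c5 f1 00.
K' ⊕ ipad = b3 f3 c7 36.
Inner input = b3 f3 c7 36 ∥ 34 34 38 31 34.
Inner hash: sum = 179+243+199+54+52+52+56+49+52 = 936; mod 256 = 168 → a8.

a8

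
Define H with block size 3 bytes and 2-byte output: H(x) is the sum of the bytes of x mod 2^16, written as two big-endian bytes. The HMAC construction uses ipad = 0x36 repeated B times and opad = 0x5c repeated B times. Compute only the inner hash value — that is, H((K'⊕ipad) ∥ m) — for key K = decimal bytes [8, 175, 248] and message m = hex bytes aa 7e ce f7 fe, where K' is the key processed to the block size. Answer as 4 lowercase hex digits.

Key decimal bytes [8, 175, 248] = 08 af f8 is exactly B = 3 bytes: K' = 08 af f8.
K' ⊕ ipad = 3e 99 ce.
Inner input = 3e 99 ce ∥ aa 7e ce f7 fe.
Inner hash: sum = 62+153+206+170+126+206+247+254 = 1424 → 05 90.

0590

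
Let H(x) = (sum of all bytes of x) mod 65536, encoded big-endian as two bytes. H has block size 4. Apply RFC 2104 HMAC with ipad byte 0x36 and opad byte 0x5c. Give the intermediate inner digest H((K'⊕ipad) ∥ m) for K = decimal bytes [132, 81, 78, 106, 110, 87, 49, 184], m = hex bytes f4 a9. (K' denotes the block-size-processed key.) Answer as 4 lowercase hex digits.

Key decimal bytes [132, 81, 78, 106, 110, 87, 49, 184] = 84 51 4e 6a 6e 57 31 b8 is 8 bytes > B = 4, so hash it first: H(key) = 03 3b, then zero-pad to 4 bytes: K' = 03 3b 00 00.
K' ⊕ ipad = 35 0d 36 36.
Inner input = 35 0d 36 36 ∥ f4 a9.
Inner hash: sum = 53+13+54+54+244+169 = 587 → 02 4b.

024b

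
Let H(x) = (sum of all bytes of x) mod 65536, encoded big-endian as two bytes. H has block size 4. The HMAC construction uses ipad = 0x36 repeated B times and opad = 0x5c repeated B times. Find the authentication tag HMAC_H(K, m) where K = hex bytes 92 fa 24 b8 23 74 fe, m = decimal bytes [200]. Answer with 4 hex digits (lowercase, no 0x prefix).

01ee

Key hex bytes 92 fa 24 b8 23 74 fe is 7 bytes > B = 4, so hash it first: H(key) = 03 fd, then zero-pad to 4 bytes: K' = 03 fd 00 00.
K' ⊕ ipad = 35 cb 36 36.  K' ⊕ opad = 5f a1 5c 5c.
Inner input = (K'⊕ipad) ∥ m = 35 cb 36 36 ∥ c8.
Inner hash: sum = 53+203+54+54+200 = 564 → 02 34.
Outer input = (K'⊕opad) ∥ inner = 5f a1 5c 5c ∥ 02 34.
Outer hash (tag): sum = 95+161+92+92+2+52 = 494 → 01 ee.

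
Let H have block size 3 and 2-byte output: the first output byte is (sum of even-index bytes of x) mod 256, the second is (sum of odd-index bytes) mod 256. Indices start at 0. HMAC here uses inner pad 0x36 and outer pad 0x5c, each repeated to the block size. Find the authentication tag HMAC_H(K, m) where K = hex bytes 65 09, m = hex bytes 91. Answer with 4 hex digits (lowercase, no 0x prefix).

65de

Key hex bytes 65 09 is 2 bytes ≤ B = 3; zero-pad to 3 bytes: K' = 65 09 00.
K' ⊕ ipad = 53 3f 36.  K' ⊕ opad = 39 55 5c.
Inner input = (K'⊕ipad) ∥ m = 53 3f 36 ∥ 91.
Inner hash: even-index sum = 137 mod 256 = 137; odd-index sum = 208 mod 256 = 208 → 89 d0.
Outer input = (K'⊕opad) ∥ inner = 39 55 5c ∥ 89 d0.
Outer hash (tag): even-index sum = 357 mod 256 = 101; odd-index sum = 222 mod 256 = 222 → 65 de.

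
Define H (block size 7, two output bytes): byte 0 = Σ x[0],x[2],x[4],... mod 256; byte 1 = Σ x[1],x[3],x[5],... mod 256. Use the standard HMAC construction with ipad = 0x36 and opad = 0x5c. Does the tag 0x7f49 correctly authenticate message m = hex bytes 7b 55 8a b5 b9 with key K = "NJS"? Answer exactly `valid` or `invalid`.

Key "NJS" = 4e 4a 53 is 3 bytes ≤ B = 7; zero-pad to 7 bytes: K' = 4e 4a 53 00 00 00 00.
K' ⊕ ipad = 78 7c 65 36 36 36 36; K' ⊕ opad = 12 16 0f 5c 5c 5c 5c.
Inner hash: even-index sum = 595 mod 256 = 83; odd-index sum = 678 mod 256 = 166 → 53 a6.
Outer hash (recomputed tag): even-index sum = 383 mod 256 = 127; odd-index sum = 289 mod 256 = 33 → 7f 21.
Recomputed tag = 7f21; claimed = 7f49 → mismatch.

invalid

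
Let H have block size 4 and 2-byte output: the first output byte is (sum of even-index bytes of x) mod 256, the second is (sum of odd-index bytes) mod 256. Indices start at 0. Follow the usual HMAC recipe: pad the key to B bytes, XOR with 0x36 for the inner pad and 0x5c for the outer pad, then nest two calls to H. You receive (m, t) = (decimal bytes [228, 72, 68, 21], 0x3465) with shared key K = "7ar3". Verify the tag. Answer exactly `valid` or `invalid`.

invalid

Key "7ar3" = 37 61 72 33 is exactly B = 4 bytes: K' = 37 61 72 33.
K' ⊕ ipad = 01 57 44 05; K' ⊕ opad = 6b 3d 2e 6f.
Inner hash: even-index sum = 365 mod 256 = 109; odd-index sum = 185 mod 256 = 185 → 6d b9.
Outer hash (recomputed tag): even-index sum = 262 mod 256 = 6; odd-index sum = 357 mod 256 = 101 → 06 65.
Recomputed tag = 0665; claimed = 3465 → mismatch.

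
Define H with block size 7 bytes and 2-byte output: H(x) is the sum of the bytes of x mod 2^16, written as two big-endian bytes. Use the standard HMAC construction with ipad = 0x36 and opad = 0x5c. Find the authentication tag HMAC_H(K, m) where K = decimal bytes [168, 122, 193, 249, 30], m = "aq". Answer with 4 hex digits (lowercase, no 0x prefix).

Key decimal bytes [168, 122, 193, 249, 30] = a8 7a c1 f9 1e is 5 bytes ≤ B = 7; zero-pad to 7 bytes: K' = a8 7a c1 f9 1e 00 00.
K' ⊕ ipad = 9e 4c f7 cf 28 36 36.  K' ⊕ opad = f4 26 9d a5 42 5c 5c.
Inner input = (K'⊕ipad) ∥ m = 9e 4c f7 cf 28 36 36 ∥ 61 71.
Inner hash: sum = 158+76+247+207+40+54+54+97+113 = 1046 → 04 16.
Outer input = (K'⊕opad) ∥ inner = f4 26 9d a5 42 5c 5c ∥ 04 16.
Outer hash (tag): sum = 244+38+157+165+66+92+92+4+22 = 880 → 03 70.

0370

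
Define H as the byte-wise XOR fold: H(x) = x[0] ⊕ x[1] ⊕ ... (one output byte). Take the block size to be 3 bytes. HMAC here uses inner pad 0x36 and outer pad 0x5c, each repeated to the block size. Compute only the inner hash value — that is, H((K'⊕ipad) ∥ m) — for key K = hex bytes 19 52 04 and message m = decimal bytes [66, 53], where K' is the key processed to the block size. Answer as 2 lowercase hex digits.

Key hex bytes 19 52 04 is exactly B = 3 bytes: K' = 19 52 04.
K' ⊕ ipad = 2f 64 32.
Inner input = 2f 64 32 ∥ 42 35.
Inner hash: XOR 2f⊕64⊕32⊕42⊕35 = 0e.

0e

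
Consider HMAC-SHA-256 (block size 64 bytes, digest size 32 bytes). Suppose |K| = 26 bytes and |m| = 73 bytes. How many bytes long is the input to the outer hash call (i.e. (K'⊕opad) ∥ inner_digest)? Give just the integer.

Key is 26 ≤ 64 bytes, zero-padded: |K'| = 64.
Outer input = (K'⊕opad) ∥ H(inner) → 64 + 32 = 96 bytes.

96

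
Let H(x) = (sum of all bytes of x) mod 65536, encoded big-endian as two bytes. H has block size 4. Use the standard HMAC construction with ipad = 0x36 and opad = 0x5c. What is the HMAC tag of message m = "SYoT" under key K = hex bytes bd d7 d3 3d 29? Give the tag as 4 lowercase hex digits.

Key hex bytes bd d7 d3 3d 29 is 5 bytes > B = 4, so hash it first: H(key) = 02 cd, then zero-pad to 4 bytes: K' = 02 cd 00 00.
K' ⊕ ipad = 34 fb 36 36.  K' ⊕ opad = 5e 91 5c 5c.
Inner input = (K'⊕ipad) ∥ m = 34 fb 36 36 ∥ 53 59 6f 54.
Inner hash: sum = 52+251+54+54+83+89+111+84 = 778 → 03 0a.
Outer input = (K'⊕opad) ∥ inner = 5e 91 5c 5c ∥ 03 0a.
Outer hash (tag): sum = 94+145+92+92+3+10 = 436 → 01 b4.

01b4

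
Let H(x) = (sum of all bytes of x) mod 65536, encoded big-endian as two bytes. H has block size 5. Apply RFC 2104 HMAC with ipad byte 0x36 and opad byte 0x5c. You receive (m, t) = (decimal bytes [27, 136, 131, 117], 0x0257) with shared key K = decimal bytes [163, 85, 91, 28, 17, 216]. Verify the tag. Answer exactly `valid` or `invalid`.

Key decimal bytes [163, 85, 91, 28, 17, 216] = a3 55 5b 1c 11 d8 is 6 bytes > B = 5, so hash it first: H(key) = 02 58, then zero-pad to 5 bytes: K' = 02 58 00 00 00.
K' ⊕ ipad = 34 6e 36 36 36; K' ⊕ opad = 5e 04 5c 5c 5c.
Inner hash: sum = 52+110+54+54+54+27+136+131+117 = 735 → 02 df.
Outer hash (recomputed tag): sum = 94+4+92+92+92+2+223 = 599 → 02 57.
Recomputed tag = 0257; claimed = 0257 → match.

valid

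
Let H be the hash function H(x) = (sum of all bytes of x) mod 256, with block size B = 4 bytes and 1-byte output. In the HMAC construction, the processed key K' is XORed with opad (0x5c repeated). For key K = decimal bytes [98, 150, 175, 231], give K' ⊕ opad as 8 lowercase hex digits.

3ecaf3bb

Key decimal bytes [98, 150, 175, 231] = 62 96 af e7 is exactly B = 4 bytes: K' = 62 96 af e7.
XOR each byte with 0x5c: 62⊕5c=3e, 96⊕5c=ca, af⊕5c=f3, e7⊕5c=bb.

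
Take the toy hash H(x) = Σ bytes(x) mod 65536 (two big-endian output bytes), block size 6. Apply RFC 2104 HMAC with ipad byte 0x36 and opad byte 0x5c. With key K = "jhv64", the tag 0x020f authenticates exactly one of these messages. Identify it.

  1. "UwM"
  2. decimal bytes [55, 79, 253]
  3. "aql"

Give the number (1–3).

Key "jhv64" = 6a 68 76 36 34 is 5 bytes ≤ B = 6; zero-pad to 6 bytes: K' = 6a 68 76 36 34 00.
K' ⊕ ipad = 5c 5e 40 00 02 36; K' ⊕ opad = 36 34 2a 6a 68 5c.
m1: inner = H(5c 5e 40 00 02 36 55 77 4d) = 02 4b; tag = H(36 34 2a 6a 68 5c 02 4b) = 020f ← matches
m2: inner = H(5c 5e 40 00 02 36 37 4f fd) = 02 b5; tag = H(36 34 2a 6a 68 5c 02 b5) = 0279
m3: inner = H(5c 5e 40 00 02 36 61 71 6c) = 02 70; tag = H(36 34 2a 6a 68 5c 02 70) = 0234

1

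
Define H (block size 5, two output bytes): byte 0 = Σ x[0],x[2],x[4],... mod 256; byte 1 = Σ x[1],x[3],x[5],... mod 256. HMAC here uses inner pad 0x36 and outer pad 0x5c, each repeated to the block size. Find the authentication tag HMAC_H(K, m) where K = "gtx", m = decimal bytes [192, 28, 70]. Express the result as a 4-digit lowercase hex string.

3975

Key "gtx" = 67 74 78 is 3 bytes ≤ B = 5; zero-pad to 5 bytes: K' = 67 74 78 00 00.
K' ⊕ ipad = 51 42 4e 36 36.  K' ⊕ opad = 3b 28 24 5c 5c.
Inner input = (K'⊕ipad) ∥ m = 51 42 4e 36 36 ∥ c0 1c 46.
Inner hash: even-index sum = 241 mod 256 = 241; odd-index sum = 382 mod 256 = 126 → f1 7e.
Outer input = (K'⊕opad) ∥ inner = 3b 28 24 5c 5c ∥ f1 7e.
Outer hash (tag): even-index sum = 313 mod 256 = 57; odd-index sum = 373 mod 256 = 117 → 39 75.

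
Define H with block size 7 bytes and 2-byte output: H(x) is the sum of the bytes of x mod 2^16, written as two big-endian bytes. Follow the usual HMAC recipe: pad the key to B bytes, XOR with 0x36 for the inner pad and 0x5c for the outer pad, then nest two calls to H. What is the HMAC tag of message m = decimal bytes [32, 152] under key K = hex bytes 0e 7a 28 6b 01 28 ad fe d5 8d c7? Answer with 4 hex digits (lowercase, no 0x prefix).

0292

Key hex bytes 0e 7a 28 6b 01 28 ad fe d5 8d c7 is 11 bytes > B = 7, so hash it first: H(key) = 05 18, then zero-pad to 7 bytes: K' = 05 18 00 00 00 00 00.
K' ⊕ ipad = 33 2e 36 36 36 36 36.  K' ⊕ opad = 59 44 5c 5c 5c 5c 5c.
Inner input = (K'⊕ipad) ∥ m = 33 2e 36 36 36 36 36 ∥ 20 98.
Inner hash: sum = 51+46+54+54+54+54+54+32+152 = 551 → 02 27.
Outer input = (K'⊕opad) ∥ inner = 59 44 5c 5c 5c 5c 5c ∥ 02 27.
Outer hash (tag): sum = 89+68+92+92+92+92+92+2+39 = 658 → 02 92.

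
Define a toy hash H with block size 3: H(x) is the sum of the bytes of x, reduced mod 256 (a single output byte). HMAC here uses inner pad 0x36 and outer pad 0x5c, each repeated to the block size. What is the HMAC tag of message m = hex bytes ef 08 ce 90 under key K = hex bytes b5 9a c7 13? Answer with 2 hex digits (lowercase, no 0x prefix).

0d

Key hex bytes b5 9a c7 13 is 4 bytes > B = 3, so hash it first: H(key) = 29, then zero-pad to 3 bytes: K' = 29 00 00.
K' ⊕ ipad = 1f 36 36.  K' ⊕ opad = 75 5c 5c.
Inner input = (K'⊕ipad) ∥ m = 1f 36 36 ∥ ef 08 ce 90.
Inner hash: sum = 31+54+54+239+8+206+144 = 736; mod 256 = 224 → e0.
Outer input = (K'⊕opad) ∥ inner = 75 5c 5c ∥ e0.
Outer hash (tag): sum = 117+92+92+224 = 525; mod 256 = 13 → 0d.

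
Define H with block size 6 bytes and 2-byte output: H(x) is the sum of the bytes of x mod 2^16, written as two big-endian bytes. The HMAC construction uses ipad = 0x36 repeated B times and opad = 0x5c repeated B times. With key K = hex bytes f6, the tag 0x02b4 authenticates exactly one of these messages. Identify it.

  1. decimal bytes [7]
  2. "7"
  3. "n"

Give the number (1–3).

Key hex bytes f6 is 1 byte ≤ B = 6; zero-pad to 6 bytes: K' = f6 00 00 00 00 00.
K' ⊕ ipad = c0 36 36 36 36 36; K' ⊕ opad = aa 5c 5c 5c 5c 5c.
m1: inner = H(c0 36 36 36 36 36 07) = 01 d5; tag = H(aa 5c 5c 5c 5c 5c 01 d5) = 034c
m2: inner = H(c0 36 36 36 36 36 37) = 02 05; tag = H(aa 5c 5c 5c 5c 5c 02 05) = 027d
m3: inner = H(c0 36 36 36 36 36 6e) = 02 3c; tag = H(aa 5c 5c 5c 5c 5c 02 3c) = 02b4 ← matches

3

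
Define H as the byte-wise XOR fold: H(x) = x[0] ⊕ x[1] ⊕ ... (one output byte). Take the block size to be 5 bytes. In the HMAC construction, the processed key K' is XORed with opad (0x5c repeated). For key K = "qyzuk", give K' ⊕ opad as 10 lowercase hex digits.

2d25262937

Key "qyzuk" = 71 79 7a 75 6b is exactly B = 5 bytes: K' = 71 79 7a 75 6b.
XOR each byte with 0x5c: 71⊕5c=2d, 79⊕5c=25, 7a⊕5c=26, 75⊕5c=29, 6b⊕5c=37.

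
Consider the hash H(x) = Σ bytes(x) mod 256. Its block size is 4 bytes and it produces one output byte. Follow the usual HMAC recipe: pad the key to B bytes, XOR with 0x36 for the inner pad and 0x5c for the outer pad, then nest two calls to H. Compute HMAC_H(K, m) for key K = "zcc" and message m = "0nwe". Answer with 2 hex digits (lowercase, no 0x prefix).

Key "zcc" = 7a 63 63 is 3 bytes ≤ B = 4; zero-pad to 4 bytes: K' = 7a 63 63 00.
K' ⊕ ipad = 4c 55 55 36.  K' ⊕ opad = 26 3f 3f 5c.
Inner input = (K'⊕ipad) ∥ m = 4c 55 55 36 ∥ 30 6e 77 65.
Inner hash: sum = 76+85+85+54+48+110+119+101 = 678; mod 256 = 166 → a6.
Outer input = (K'⊕opad) ∥ inner = 26 3f 3f 5c ∥ a6.
Outer hash (tag): sum = 38+63+63+92+166 = 422; mod 256 = 166 → a6.

a6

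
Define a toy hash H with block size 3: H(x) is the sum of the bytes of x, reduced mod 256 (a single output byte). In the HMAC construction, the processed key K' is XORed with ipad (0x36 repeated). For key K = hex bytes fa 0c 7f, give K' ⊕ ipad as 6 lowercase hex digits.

Key hex bytes fa 0c 7f is exactly B = 3 bytes: K' = fa 0c 7f.
XOR each byte with 0x36: fa⊕36=cc, 0c⊕36=3a, 7f⊕36=49.

cc3a49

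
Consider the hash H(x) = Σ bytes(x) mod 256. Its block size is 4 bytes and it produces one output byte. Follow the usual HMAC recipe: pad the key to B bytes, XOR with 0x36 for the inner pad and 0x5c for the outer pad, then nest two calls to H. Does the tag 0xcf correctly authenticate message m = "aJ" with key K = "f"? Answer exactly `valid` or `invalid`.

Key "f" = 66 is 1 byte ≤ B = 4; zero-pad to 4 bytes: K' = 66 00 00 00.
K' ⊕ ipad = 50 36 36 36; K' ⊕ opad = 3a 5c 5c 5c.
Inner hash: sum = 80+54+54+54+97+74 = 413; mod 256 = 157 → 9d.
Outer hash (recomputed tag): sum = 58+92+92+92+157 = 491; mod 256 = 235 → eb.
Recomputed tag = eb; claimed = cf → mismatch.

invalid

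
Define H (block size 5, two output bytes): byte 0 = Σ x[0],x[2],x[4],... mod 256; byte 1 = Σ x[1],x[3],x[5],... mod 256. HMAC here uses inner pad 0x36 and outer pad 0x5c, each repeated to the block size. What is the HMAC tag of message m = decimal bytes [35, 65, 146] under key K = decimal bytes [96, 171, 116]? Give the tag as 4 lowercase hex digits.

4862

Key decimal bytes [96, 171, 116] = 60 ab 74 is 3 bytes ≤ B = 5; zero-pad to 5 bytes: K' = 60 ab 74 00 00.
K' ⊕ ipad = 56 9d 42 36 36.  K' ⊕ opad = 3c f7 28 5c 5c.
Inner input = (K'⊕ipad) ∥ m = 56 9d 42 36 36 ∥ 23 41 92.
Inner hash: even-index sum = 271 mod 256 = 15; odd-index sum = 392 mod 256 = 136 → 0f 88.
Outer input = (K'⊕opad) ∥ inner = 3c f7 28 5c 5c ∥ 0f 88.
Outer hash (tag): even-index sum = 328 mod 256 = 72; odd-index sum = 354 mod 256 = 98 → 48 62.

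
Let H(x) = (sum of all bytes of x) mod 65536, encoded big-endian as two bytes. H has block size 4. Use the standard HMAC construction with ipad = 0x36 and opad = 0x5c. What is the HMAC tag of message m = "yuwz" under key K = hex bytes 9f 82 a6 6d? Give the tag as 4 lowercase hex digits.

02f7

Key hex bytes 9f 82 a6 6d is exactly B = 4 bytes: K' = 9f 82 a6 6d.
K' ⊕ ipad = a9 b4 90 5b.  K' ⊕ opad = c3 de fa 31.
Inner input = (K'⊕ipad) ∥ m = a9 b4 90 5b ∥ 79 75 77 7a.
Inner hash: sum = 169+180+144+91+121+117+119+122 = 1063 → 04 27.
Outer input = (K'⊕opad) ∥ inner = c3 de fa 31 ∥ 04 27.
Outer hash (tag): sum = 195+222+250+49+4+39 = 759 → 02 f7.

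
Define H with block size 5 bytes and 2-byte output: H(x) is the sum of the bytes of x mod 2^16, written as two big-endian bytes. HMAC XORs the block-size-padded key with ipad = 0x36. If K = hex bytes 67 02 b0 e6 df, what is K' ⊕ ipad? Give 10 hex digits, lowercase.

Key hex bytes 67 02 b0 e6 df is exactly B = 5 bytes: K' = 67 02 b0 e6 df.
XOR each byte with 0x36: 67⊕36=51, 02⊕36=34, b0⊕36=86, e6⊕36=d0, df⊕36=e9.

513486d0e9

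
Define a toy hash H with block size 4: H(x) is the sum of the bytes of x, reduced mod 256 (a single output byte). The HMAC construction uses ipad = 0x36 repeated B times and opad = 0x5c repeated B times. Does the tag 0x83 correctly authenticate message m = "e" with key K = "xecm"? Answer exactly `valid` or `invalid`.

valid

Key "xecm" = 78 65 63 6d is exactly B = 4 bytes: K' = 78 65 63 6d.
K' ⊕ ipad = 4e 53 55 5b; K' ⊕ opad = 24 39 3f 31.
Inner hash: sum = 78+83+85+91+101 = 438; mod 256 = 182 → b6.
Outer hash (recomputed tag): sum = 36+57+63+49+182 = 387; mod 256 = 131 → 83.
Recomputed tag = 83; claimed = 83 → match.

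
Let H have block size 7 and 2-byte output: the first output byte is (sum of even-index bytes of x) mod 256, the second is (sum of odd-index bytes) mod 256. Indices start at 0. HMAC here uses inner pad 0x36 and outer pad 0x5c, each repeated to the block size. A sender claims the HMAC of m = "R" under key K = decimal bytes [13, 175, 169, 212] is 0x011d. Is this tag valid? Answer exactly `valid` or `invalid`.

Key decimal bytes [13, 175, 169, 212] = 0d af a9 d4 is 4 bytes ≤ B = 7; zero-pad to 7 bytes: K' = 0d af a9 d4 00 00 00.
K' ⊕ ipad = 3b 99 9f e2 36 36 36; K' ⊕ opad = 51 f3 f5 88 5c 5c 5c.
Inner hash: even-index sum = 326 mod 256 = 70; odd-index sum = 515 mod 256 = 3 → 46 03.
Outer hash (recomputed tag): even-index sum = 513 mod 256 = 1; odd-index sum = 541 mod 256 = 29 → 01 1d.
Recomputed tag = 011d; claimed = 011d → match.

valid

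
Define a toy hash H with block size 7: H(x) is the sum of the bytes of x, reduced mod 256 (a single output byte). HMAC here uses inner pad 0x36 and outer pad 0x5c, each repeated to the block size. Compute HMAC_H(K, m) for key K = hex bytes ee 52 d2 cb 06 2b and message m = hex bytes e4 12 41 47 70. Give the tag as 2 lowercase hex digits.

Key hex bytes ee 52 d2 cb 06 2b is 6 bytes ≤ B = 7; zero-pad to 7 bytes: K' = ee 52 d2 cb 06 2b 00.
K' ⊕ ipad = d8 64 e4 fd 30 1d 36.  K' ⊕ opad = b2 0e 8e 97 5a 77 5c.
Inner input = (K'⊕ipad) ∥ m = d8 64 e4 fd 30 1d 36 ∥ e4 12 41 47 70.
Inner hash: sum = 216+100+228+253+48+29+54+228+18+65+71+112 = 1422; mod 256 = 142 → 8e.
Outer input = (K'⊕opad) ∥ inner = b2 0e 8e 97 5a 77 5c ∥ 8e.
Outer hash (tag): sum = 178+14+142+151+90+119+92+142 = 928; mod 256 = 160 → a0.

a0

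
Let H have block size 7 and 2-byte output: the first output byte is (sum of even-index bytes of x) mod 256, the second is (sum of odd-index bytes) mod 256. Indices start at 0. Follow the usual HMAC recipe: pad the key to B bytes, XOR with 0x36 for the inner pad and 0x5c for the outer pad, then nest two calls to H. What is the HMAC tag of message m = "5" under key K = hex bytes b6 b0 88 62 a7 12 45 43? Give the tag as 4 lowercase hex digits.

7cb1

Key hex bytes b6 b0 88 62 a7 12 45 43 is 8 bytes > B = 7, so hash it first: H(key) = 2a 67, then zero-pad to 7 bytes: K' = 2a 67 00 00 00 00 00.
K' ⊕ ipad = 1c 51 36 36 36 36 36.  K' ⊕ opad = 76 3b 5c 5c 5c 5c 5c.
Inner input = (K'⊕ipad) ∥ m = 1c 51 36 36 36 36 36 ∥ 35.
Inner hash: even-index sum = 190 mod 256 = 190; odd-index sum = 242 mod 256 = 242 → be f2.
Outer input = (K'⊕opad) ∥ inner = 76 3b 5c 5c 5c 5c 5c ∥ be f2.
Outer hash (tag): even-index sum = 636 mod 256 = 124; odd-index sum = 433 mod 256 = 177 → 7c b1.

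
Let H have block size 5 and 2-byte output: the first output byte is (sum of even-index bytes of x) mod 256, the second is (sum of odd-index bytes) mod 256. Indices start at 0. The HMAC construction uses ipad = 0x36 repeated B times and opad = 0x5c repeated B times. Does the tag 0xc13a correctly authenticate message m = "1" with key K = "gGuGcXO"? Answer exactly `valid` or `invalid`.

Key "gGuGcXO" = 67 47 75 47 63 58 4f is 7 bytes > B = 5, so hash it first: H(key) = 8e e6, then zero-pad to 5 bytes: K' = 8e e6 00 00 00.
K' ⊕ ipad = b8 d0 36 36 36; K' ⊕ opad = d2 ba 5c 5c 5c.
Inner hash: even-index sum = 292 mod 256 = 36; odd-index sum = 311 mod 256 = 55 → 24 37.
Outer hash (recomputed tag): even-index sum = 449 mod 256 = 193; odd-index sum = 314 mod 256 = 58 → c1 3a.
Recomputed tag = c13a; claimed = c13a → match.

valid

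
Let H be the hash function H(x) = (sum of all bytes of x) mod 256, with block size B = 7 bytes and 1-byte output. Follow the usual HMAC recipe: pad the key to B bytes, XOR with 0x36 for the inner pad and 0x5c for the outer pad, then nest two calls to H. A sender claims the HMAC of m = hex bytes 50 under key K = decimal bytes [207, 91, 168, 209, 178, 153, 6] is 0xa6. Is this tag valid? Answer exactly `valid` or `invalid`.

Key decimal bytes [207, 91, 168, 209, 178, 153, 6] = cf 5b a8 d1 b2 99 06 is exactly B = 7 bytes: K' = cf 5b a8 d1 b2 99 06.
K' ⊕ ipad = f9 6d 9e e7 84 af 30; K' ⊕ opad = 93 07 f4 8d ee c5 5a.
Inner hash: sum = 249+109+158+231+132+175+48+80 = 1182; mod 256 = 158 → 9e.
Outer hash (recomputed tag): sum = 147+7+244+141+238+197+90+158 = 1222; mod 256 = 198 → c6.
Recomputed tag = c6; claimed = a6 → mismatch.

invalid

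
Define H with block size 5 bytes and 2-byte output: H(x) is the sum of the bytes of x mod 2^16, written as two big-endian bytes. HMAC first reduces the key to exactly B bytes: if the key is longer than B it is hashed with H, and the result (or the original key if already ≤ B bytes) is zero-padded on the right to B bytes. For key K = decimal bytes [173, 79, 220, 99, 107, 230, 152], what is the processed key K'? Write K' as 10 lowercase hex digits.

0424000000

|K| = 7 > B = 5, so first hash the key.
H(K): sum = 173+79+220+99+107+230+152 = 1060 → 04 24.
Zero-pad H(K) = 04 24 to 5 bytes: K' = 04 24 00 00 00.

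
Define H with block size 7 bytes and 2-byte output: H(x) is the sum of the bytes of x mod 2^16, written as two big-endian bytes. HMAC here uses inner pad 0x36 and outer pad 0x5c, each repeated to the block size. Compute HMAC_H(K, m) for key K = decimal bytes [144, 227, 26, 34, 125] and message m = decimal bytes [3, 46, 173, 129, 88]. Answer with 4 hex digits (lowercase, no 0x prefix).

0355

Key decimal bytes [144, 227, 26, 34, 125] = 90 e3 1a 22 7d is 5 bytes ≤ B = 7; zero-pad to 7 bytes: K' = 90 e3 1a 22 7d 00 00.
K' ⊕ ipad = a6 d5 2c 14 4b 36 36.  K' ⊕ opad = cc bf 46 7e 21 5c 5c.
Inner input = (K'⊕ipad) ∥ m = a6 d5 2c 14 4b 36 36 ∥ 03 2e ad 81 58.
Inner hash: sum = 166+213+44+20+75+54+54+3+46+173+129+88 = 1065 → 04 29.
Outer input = (K'⊕opad) ∥ inner = cc bf 46 7e 21 5c 5c ∥ 04 29.
Outer hash (tag): sum = 204+191+70+126+33+92+92+4+41 = 853 → 03 55.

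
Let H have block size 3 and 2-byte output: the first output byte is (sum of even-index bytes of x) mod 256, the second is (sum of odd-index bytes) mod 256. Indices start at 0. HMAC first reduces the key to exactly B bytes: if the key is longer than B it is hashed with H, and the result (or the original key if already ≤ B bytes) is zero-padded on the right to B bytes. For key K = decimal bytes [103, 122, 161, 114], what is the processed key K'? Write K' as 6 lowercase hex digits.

|K| = 4 > B = 3, so first hash the key.
H(K): even-index sum = 264 mod 256 = 8; odd-index sum = 236 mod 256 = 236 → 08 ec.
Zero-pad H(K) = 08 ec to 3 bytes: K' = 08 ec 00.

08ec00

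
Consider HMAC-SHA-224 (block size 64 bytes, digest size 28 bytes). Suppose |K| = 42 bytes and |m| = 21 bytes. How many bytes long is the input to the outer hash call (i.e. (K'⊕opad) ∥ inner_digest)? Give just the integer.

92

Key is 42 ≤ 64 bytes, zero-padded: |K'| = 64.
Outer input = (K'⊕opad) ∥ H(inner) → 64 + 28 = 92 bytes.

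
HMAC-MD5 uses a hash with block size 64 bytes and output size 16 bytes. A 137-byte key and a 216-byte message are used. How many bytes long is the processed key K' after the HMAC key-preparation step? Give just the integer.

64

Key is 137 > 64 bytes, so it is hashed to 16 bytes then zero-padded to 64: |K'| = 64.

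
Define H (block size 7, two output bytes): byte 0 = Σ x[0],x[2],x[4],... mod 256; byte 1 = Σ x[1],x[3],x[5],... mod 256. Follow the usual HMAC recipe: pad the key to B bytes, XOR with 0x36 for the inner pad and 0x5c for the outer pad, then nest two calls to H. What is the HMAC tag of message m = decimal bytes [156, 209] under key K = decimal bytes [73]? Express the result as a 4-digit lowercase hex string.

6706

Key decimal bytes [73] = 49 is 1 byte ≤ B = 7; zero-pad to 7 bytes: K' = 49 00 00 00 00 00 00.
K' ⊕ ipad = 7f 36 36 36 36 36 36.  K' ⊕ opad = 15 5c 5c 5c 5c 5c 5c.
Inner input = (K'⊕ipad) ∥ m = 7f 36 36 36 36 36 36 ∥ 9c d1.
Inner hash: even-index sum = 498 mod 256 = 242; odd-index sum = 318 mod 256 = 62 → f2 3e.
Outer input = (K'⊕opad) ∥ inner = 15 5c 5c 5c 5c 5c 5c ∥ f2 3e.
Outer hash (tag): even-index sum = 359 mod 256 = 103; odd-index sum = 518 mod 256 = 6 → 67 06.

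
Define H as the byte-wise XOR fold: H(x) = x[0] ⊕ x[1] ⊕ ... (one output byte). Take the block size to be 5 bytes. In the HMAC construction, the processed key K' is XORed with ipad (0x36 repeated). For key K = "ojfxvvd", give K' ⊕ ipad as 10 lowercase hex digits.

Key "ojfxvvd" = 6f 6a 66 78 76 76 64 is 7 bytes > B = 5, so hash it first: H(key) = 7f, then zero-pad to 5 bytes: K' = 7f 00 00 00 00.
XOR each byte with 0x36: 7f⊕36=49, 00⊕36=36, 00⊕36=36, 00⊕36=36, 00⊕36=36.

4936363636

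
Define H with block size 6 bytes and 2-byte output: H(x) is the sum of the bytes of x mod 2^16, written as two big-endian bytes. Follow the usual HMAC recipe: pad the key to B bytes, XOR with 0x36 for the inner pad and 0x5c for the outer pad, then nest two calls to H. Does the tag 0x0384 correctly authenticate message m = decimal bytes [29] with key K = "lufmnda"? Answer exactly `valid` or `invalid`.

valid

Key "lufmnda" = 6c 75 66 6d 6e 64 61 is 7 bytes > B = 6, so hash it first: H(key) = 02 e7, then zero-pad to 6 bytes: K' = 02 e7 00 00 00 00.
K' ⊕ ipad = 34 d1 36 36 36 36; K' ⊕ opad = 5e bb 5c 5c 5c 5c.
Inner hash: sum = 52+209+54+54+54+54+29 = 506 → 01 fa.
Outer hash (recomputed tag): sum = 94+187+92+92+92+92+1+250 = 900 → 03 84.
Recomputed tag = 0384; claimed = 0384 → match.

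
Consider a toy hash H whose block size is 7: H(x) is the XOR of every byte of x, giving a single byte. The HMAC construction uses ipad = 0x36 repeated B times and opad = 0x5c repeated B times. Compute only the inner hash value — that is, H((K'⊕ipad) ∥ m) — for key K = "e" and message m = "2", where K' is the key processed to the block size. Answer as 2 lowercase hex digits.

61

Key "e" = 65 is 1 byte ≤ B = 7; zero-pad to 7 bytes: K' = 65 00 00 00 00 00 00.
K' ⊕ ipad = 53 36 36 36 36 36 36.
Inner input = 53 36 36 36 36 36 36 ∥ 32.
Inner hash: XOR 53⊕36⊕36⊕36⊕36⊕36⊕36⊕32 = 61.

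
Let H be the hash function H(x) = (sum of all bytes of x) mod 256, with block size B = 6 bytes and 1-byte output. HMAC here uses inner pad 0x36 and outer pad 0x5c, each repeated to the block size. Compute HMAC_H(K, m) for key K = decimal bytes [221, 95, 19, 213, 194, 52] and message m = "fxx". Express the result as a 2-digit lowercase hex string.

Key decimal bytes [221, 95, 19, 213, 194, 52] = dd 5f 13 d5 c2 34 is exactly B = 6 bytes: K' = dd 5f 13 d5 c2 34.
K' ⊕ ipad = eb 69 25 e3 f4 02.  K' ⊕ opad = 81 03 4f 89 9e 68.
Inner input = (K'⊕ipad) ∥ m = eb 69 25 e3 f4 02 ∥ 66 78 78.
Inner hash: sum = 235+105+37+227+244+2+102+120+120 = 1192; mod 256 = 168 → a8.
Outer input = (K'⊕opad) ∥ inner = 81 03 4f 89 9e 68 ∥ a8.
Outer hash (tag): sum = 129+3+79+137+158+104+168 = 778; mod 256 = 10 → 0a.

0a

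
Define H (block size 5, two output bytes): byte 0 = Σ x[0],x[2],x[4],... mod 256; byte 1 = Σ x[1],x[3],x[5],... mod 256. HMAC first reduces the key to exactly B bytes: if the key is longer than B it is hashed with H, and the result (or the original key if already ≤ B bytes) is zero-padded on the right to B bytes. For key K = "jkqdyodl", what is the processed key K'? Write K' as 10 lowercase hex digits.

b8aa000000

|K| = 8 > B = 5, so first hash the key.
H(K): even-index sum = 440 mod 256 = 184; odd-index sum = 426 mod 256 = 170 → b8 aa.
Zero-pad H(K) = b8 aa to 5 bytes: K' = b8 aa 00 00 00.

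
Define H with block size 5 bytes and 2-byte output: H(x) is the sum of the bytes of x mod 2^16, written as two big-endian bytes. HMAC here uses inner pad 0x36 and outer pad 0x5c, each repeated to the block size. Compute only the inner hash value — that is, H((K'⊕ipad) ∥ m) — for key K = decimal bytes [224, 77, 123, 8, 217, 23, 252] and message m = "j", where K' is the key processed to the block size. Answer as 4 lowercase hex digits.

Key decimal bytes [224, 77, 123, 8, 217, 23, 252] = e0 4d 7b 08 d9 17 fc is 7 bytes > B = 5, so hash it first: H(key) = 03 9c, then zero-pad to 5 bytes: K' = 03 9c 00 00 00.
K' ⊕ ipad = 35 aa 36 36 36.
Inner input = 35 aa 36 36 36 ∥ 6a.
Inner hash: sum = 53+170+54+54+54+106 = 491 → 01 eb.

01eb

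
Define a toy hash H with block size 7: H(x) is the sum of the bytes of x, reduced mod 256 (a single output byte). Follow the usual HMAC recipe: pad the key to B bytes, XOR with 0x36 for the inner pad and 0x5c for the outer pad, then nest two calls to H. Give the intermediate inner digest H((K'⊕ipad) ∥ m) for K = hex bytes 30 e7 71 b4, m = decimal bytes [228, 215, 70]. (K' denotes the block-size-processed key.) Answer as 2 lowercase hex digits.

43

Key hex bytes 30 e7 71 b4 is 4 bytes ≤ B = 7; zero-pad to 7 bytes: K' = 30 e7 71 b4 00 00 00.
K' ⊕ ipad = 06 d1 47 82 36 36 36.
Inner input = 06 d1 47 82 36 36 36 ∥ e4 d7 46.
Inner hash: sum = 6+209+71+130+54+54+54+228+215+70 = 1091; mod 256 = 67 → 43.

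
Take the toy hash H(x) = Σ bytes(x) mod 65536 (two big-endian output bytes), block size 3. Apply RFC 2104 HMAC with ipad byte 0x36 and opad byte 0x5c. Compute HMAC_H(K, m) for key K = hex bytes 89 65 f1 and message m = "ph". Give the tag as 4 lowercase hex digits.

026e

Key hex bytes 89 65 f1 is exactly B = 3 bytes: K' = 89 65 f1.
K' ⊕ ipad = bf 53 c7.  K' ⊕ opad = d5 39 ad.
Inner input = (K'⊕ipad) ∥ m = bf 53 c7 ∥ 70 68.
Inner hash: sum = 191+83+199+112+104 = 689 → 02 b1.
Outer input = (K'⊕opad) ∥ inner = d5 39 ad ∥ 02 b1.
Outer hash (tag): sum = 213+57+173+2+177 = 622 → 02 6e.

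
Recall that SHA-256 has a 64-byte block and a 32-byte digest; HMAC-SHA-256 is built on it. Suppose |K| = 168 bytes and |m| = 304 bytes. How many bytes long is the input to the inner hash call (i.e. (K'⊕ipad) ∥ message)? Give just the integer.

Key is 168 > 64 bytes, so it is hashed to 32 bytes then zero-padded to 64: |K'| = 64.
Inner input = (K'⊕ipad) ∥ m → 64 + 304 = 368 bytes.

368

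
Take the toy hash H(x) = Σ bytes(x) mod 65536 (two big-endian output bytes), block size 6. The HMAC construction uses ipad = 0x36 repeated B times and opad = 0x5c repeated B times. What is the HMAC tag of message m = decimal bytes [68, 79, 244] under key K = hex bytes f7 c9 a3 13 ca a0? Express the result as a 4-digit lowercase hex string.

04b8

Key hex bytes f7 c9 a3 13 ca a0 is exactly B = 6 bytes: K' = f7 c9 a3 13 ca a0.
K' ⊕ ipad = c1 ff 95 25 fc 96.  K' ⊕ opad = ab 95 ff 4f 96 fc.
Inner input = (K'⊕ipad) ∥ m = c1 ff 95 25 fc 96 ∥ 44 4f f4.
Inner hash: sum = 193+255+149+37+252+150+68+79+244 = 1427 → 05 93.
Outer input = (K'⊕opad) ∥ inner = ab 95 ff 4f 96 fc ∥ 05 93.
Outer hash (tag): sum = 171+149+255+79+150+252+5+147 = 1208 → 04 b8.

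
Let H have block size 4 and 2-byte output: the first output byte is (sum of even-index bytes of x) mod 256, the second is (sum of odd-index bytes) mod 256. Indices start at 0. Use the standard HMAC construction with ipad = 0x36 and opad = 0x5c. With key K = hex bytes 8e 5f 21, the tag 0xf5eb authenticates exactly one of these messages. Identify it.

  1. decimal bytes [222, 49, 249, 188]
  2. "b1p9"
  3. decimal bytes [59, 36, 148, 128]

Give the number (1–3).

Key hex bytes 8e 5f 21 is 3 bytes ≤ B = 4; zero-pad to 4 bytes: K' = 8e 5f 21 00.
K' ⊕ ipad = b8 69 17 36; K' ⊕ opad = d2 03 7d 5c.
m1: inner = H(b8 69 17 36 de 31 f9 bc) = a6 8c; tag = H(d2 03 7d 5c a6 8c) = f5eb ← matches
m2: inner = H(b8 69 17 36 62 31 70 39) = a1 09; tag = H(d2 03 7d 5c a1 09) = f068
m3: inner = H(b8 69 17 36 3b 24 94 80) = 9e 43; tag = H(d2 03 7d 5c 9e 43) = eda2

1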